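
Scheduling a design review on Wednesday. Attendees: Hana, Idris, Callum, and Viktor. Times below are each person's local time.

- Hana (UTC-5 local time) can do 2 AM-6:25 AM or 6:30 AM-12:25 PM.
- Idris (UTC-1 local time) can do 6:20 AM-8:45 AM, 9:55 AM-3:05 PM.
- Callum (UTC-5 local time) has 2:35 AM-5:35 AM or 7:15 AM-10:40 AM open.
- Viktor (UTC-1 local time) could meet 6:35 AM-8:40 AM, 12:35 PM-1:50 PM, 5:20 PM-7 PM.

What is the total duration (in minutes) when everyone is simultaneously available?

Hana in UTC: 07:00-11:25, 11:30-17:25 (add 5h to convert from UTC-5).
Idris in UTC: 07:20-09:45, 10:55-16:05 (add 1h to convert from UTC-1).
Callum in UTC: 07:35-10:35, 12:15-15:40 (add 5h to convert from UTC-5).
Viktor in UTC: 07:35-09:40, 13:35-14:50, 18:20-20:00 (add 1h to convert from UTC-1).
Hana ∩ Idris: 07:20-09:45, 10:55-11:25, 11:30-16:05.
Hana ∩ Idris ∩ Callum: 07:35-09:45, 12:15-15:40.
Hana ∩ Idris ∩ Callum ∩ Viktor: 07:35-09:40, 13:35-14:50.
Summing the common windows: 125 + 75 = 200 minutes.

200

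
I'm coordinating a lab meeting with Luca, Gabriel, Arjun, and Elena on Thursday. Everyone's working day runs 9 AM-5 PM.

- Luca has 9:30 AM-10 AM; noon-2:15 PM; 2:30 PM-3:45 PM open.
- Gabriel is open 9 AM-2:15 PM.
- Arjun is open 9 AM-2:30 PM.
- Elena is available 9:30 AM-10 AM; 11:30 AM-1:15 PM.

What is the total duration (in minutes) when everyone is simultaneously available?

Luca ∩ Gabriel: 09:30-10:00, 12:00-14:15.
Luca ∩ Gabriel ∩ Arjun: 09:30-10:00, 12:00-14:15.
Luca ∩ Gabriel ∩ Arjun ∩ Elena: 09:30-10:00, 12:00-13:15.
Summing the common windows: 30 + 75 = 105 minutes.

105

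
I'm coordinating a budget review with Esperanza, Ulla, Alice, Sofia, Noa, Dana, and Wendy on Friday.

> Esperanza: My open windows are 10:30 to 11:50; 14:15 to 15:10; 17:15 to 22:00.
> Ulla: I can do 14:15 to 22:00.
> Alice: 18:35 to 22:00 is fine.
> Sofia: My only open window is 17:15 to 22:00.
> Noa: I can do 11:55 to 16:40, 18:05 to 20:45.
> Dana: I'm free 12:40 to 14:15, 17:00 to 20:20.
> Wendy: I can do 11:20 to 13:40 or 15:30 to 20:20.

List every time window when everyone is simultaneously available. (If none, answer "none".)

Esperanza ∩ Ulla: 14:15-15:10, 17:15-22:00.
Esperanza ∩ Ulla ∩ Alice: 18:35-22:00.
Esperanza ∩ Ulla ∩ Alice ∩ Sofia: 18:35-22:00.
Esperanza ∩ Ulla ∩ Alice ∩ Sofia ∩ Noa: 18:35-20:45.
Esperanza ∩ Ulla ∩ Alice ∩ Sofia ∩ Noa ∩ Dana: 18:35-20:20.
Esperanza ∩ Ulla ∩ Alice ∩ Sofia ∩ Noa ∩ Dana ∩ Wendy: 18:35-20:20.

18:35-20:20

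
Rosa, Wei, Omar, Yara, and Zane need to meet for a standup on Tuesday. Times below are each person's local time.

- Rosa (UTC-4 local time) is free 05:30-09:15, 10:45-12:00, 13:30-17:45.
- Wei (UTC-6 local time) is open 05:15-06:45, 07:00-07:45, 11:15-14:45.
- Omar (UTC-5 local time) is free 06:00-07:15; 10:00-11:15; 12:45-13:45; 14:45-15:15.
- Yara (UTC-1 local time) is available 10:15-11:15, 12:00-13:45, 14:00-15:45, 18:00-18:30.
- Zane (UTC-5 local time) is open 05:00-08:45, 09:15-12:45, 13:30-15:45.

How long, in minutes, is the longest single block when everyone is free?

Rosa in UTC: 09:30-13:15, 14:45-16:00, 17:30-21:45 (add 4h to convert from UTC-4).
Wei in UTC: 11:15-12:45, 13:00-13:45, 17:15-20:45 (add 6h to convert from UTC-6).
Omar in UTC: 11:00-12:15, 15:00-16:15, 17:45-18:45, 19:45-20:15 (add 5h to convert from UTC-5).
Yara in UTC: 11:15-12:15, 13:00-14:45, 15:00-16:45, 19:00-19:30 (add 1h to convert from UTC-1).
Zane in UTC: 10:00-13:45, 14:15-17:45, 18:30-20:45 (add 5h to convert from UTC-5).
Rosa ∩ Wei: 11:15-12:45, 13:00-13:15, 17:30-20:45.
Rosa ∩ Wei ∩ Omar: 11:15-12:15, 17:45-18:45, 19:45-20:15.
Rosa ∩ Wei ∩ Omar ∩ Yara: 11:15-12:15.
Rosa ∩ Wei ∩ Omar ∩ Yara ∩ Zane: 11:15-12:15.
Those are the intersection windows.
The longest is 11:15-12:15 at 60 minutes.

60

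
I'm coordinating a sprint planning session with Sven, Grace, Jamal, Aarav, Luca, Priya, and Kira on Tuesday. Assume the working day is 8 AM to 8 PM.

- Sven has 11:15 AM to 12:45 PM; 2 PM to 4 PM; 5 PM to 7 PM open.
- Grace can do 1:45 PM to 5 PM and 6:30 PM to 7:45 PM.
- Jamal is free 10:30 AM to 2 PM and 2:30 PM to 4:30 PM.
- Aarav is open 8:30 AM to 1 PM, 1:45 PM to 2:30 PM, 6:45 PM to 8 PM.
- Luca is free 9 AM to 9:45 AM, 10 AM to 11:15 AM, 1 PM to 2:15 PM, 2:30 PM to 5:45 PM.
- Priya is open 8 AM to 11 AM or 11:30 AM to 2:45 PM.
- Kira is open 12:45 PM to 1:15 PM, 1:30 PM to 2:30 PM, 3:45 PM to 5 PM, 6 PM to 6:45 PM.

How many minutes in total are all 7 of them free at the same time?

Sven ∩ Grace: 14:00-16:00, 18:30-19:00.
Sven ∩ Grace ∩ Jamal: 14:30-16:00.
Sven ∩ Grace ∩ Jamal ∩ Aarav: ∅.
Sven ∩ Grace ∩ Jamal ∩ Aarav ∩ Luca: ∅.
Sven ∩ Grace ∩ Jamal ∩ Aarav ∩ Luca ∩ Priya: ∅.
Sven ∩ Grace ∩ Jamal ∩ Aarav ∩ Luca ∩ Priya ∩ Kira: ∅.
There is no time when everyone is free.
There is no common window, so the total is 0 minutes.

0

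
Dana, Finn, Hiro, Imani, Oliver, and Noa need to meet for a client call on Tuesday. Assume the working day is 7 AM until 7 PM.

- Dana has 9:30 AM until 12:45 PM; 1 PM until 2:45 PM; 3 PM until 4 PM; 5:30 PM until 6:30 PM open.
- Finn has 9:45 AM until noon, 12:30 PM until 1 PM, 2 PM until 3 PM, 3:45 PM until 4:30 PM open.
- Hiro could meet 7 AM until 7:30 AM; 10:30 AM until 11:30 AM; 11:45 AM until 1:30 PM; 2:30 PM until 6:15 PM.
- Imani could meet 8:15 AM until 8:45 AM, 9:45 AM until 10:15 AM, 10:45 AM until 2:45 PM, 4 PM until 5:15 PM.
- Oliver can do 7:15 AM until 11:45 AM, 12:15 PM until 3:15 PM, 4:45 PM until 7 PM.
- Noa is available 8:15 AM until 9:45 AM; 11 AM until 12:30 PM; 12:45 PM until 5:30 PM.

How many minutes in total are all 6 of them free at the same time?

45

Dana ∩ Finn: 09:45-12:00, 12:30-12:45, 14:00-14:45, 15:45-16:00.
Dana ∩ Finn ∩ Hiro: 10:30-11:30, 11:45-12:00, 12:30-12:45, 14:30-14:45, 15:45-16:00.
Dana ∩ Finn ∩ Hiro ∩ Imani: 10:45-11:30, 11:45-12:00, 12:30-12:45, 14:30-14:45.
Dana ∩ Finn ∩ Hiro ∩ Imani ∩ Oliver: 10:45-11:30, 12:30-12:45, 14:30-14:45.
Dana ∩ Finn ∩ Hiro ∩ Imani ∩ Oliver ∩ Noa: 11:00-11:30, 14:30-14:45.
So the common availability across everyone is 11:00-11:30, 14:30-14:45.
Summing the common windows: 30 + 15 = 45 minutes.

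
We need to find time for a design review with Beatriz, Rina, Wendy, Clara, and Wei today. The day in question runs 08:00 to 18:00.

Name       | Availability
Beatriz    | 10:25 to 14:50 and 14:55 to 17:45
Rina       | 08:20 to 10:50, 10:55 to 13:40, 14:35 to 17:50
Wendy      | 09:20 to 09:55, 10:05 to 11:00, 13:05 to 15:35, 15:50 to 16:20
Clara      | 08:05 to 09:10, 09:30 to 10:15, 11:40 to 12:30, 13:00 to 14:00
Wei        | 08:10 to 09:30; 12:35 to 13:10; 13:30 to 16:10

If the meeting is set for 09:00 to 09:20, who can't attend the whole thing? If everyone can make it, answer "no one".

Beatriz: not fully free for 09:00-09:20. Rina: free for 09:00-09:20. Wendy: not fully free for 09:00-09:20. Clara: not fully free for 09:00-09:20. Wei: free for 09:00-09:20.

Beatriz, Clara, Wendy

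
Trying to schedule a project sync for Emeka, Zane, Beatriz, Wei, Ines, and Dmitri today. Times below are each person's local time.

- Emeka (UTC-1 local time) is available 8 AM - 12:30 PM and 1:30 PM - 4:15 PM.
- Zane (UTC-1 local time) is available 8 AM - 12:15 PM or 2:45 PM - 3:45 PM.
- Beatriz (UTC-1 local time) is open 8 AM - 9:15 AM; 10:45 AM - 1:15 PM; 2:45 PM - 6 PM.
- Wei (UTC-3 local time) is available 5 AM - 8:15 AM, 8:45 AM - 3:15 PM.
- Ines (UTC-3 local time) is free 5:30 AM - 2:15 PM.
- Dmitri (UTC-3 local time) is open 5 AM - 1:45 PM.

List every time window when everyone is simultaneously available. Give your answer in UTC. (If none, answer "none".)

Emeka in UTC: 09:00-13:30, 14:30-17:15 (add 1h to convert from UTC-1).
Zane in UTC: 09:00-13:15, 15:45-16:45 (add 1h to convert from UTC-1).
Beatriz in UTC: 09:00-10:15, 11:45-14:15, 15:45-19:00 (add 1h to convert from UTC-1).
Wei in UTC: 08:00-11:15, 11:45-18:15 (add 3h to convert from UTC-3).
Ines in UTC: 08:30-17:15 (add 3h to convert from UTC-3).
Dmitri in UTC: 08:00-16:45 (add 3h to convert from UTC-3).
Emeka ∩ Zane: 09:00-13:15, 15:45-16:45.
Emeka ∩ Zane ∩ Beatriz: 09:00-10:15, 11:45-13:15, 15:45-16:45.
Emeka ∩ Zane ∩ Beatriz ∩ Wei: 09:00-10:15, 11:45-13:15, 15:45-16:45.
Emeka ∩ Zane ∩ Beatriz ∩ Wei ∩ Ines: 09:00-10:15, 11:45-13:15, 15:45-16:45.
Emeka ∩ Zane ∩ Beatriz ∩ Wei ∩ Ines ∩ Dmitri: 09:00-10:15, 11:45-13:15, 15:45-16:45.

09:00-10:15, 11:45-13:15, 15:45-16:45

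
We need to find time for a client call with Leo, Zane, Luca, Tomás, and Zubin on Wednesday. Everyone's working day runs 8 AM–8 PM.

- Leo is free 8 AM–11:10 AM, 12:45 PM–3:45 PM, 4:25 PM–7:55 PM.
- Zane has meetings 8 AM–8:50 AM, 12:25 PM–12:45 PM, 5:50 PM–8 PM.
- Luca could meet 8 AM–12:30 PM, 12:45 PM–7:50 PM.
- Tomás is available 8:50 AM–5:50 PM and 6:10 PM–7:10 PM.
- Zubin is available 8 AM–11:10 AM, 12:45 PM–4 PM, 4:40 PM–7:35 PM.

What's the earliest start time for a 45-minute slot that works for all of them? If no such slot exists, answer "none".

Leo free: 08:00-11:10, 12:45-15:45, 16:25-19:55.
Zane free: 08:50-12:25, 12:45-17:50 (invert busy blocks within the working day).
Luca free: 08:00-12:30, 12:45-19:50.
Tomás free: 08:50-17:50, 18:10-19:10.
Zubin free: 08:00-11:10, 12:45-16:00, 16:40-19:35.
Leo ∩ Zane: 08:50-11:10, 12:45-15:45, 16:25-17:50.
Leo ∩ Zane ∩ Luca: 08:50-11:10, 12:45-15:45, 16:25-17:50.
Leo ∩ Zane ∩ Luca ∩ Tomás: 08:50-11:10, 12:45-15:45, 16:25-17:50.
Leo ∩ Zane ∩ Luca ∩ Tomás ∩ Zubin: 08:50-11:10, 12:45-15:45, 16:40-17:50.
The first common window of at least 45 minutes is 08:50-11:10, so the earliest start is 08:50.

08:50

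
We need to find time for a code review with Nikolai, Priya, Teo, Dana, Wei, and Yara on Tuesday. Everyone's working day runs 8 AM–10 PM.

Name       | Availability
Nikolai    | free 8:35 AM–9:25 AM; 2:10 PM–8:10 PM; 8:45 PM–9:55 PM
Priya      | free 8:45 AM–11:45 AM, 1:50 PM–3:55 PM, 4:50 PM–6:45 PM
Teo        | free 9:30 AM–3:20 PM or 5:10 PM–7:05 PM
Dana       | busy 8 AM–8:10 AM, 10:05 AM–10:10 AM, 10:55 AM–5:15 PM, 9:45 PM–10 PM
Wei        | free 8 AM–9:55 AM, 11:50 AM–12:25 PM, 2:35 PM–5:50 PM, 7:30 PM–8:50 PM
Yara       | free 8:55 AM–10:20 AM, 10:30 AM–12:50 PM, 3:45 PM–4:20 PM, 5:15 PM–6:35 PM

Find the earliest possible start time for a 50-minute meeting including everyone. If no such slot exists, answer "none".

Nikolai free: 08:35-09:25, 14:10-20:10, 20:45-21:55.
Priya free: 08:45-11:45, 13:50-15:55, 16:50-18:45.
Teo free: 09:30-15:20, 17:10-19:05.
Dana free: 08:10-10:05, 10:10-10:55, 17:15-21:45 (invert busy blocks within the working day).
Wei free: 08:00-09:55, 11:50-12:25, 14:35-17:50, 19:30-20:50.
Yara free: 08:55-10:20, 10:30-12:50, 15:45-16:20, 17:15-18:35.
Nikolai ∩ Priya: 08:45-09:25, 14:10-15:55, 16:50-18:45.
Nikolai ∩ Priya ∩ Teo: 14:10-15:20, 17:10-18:45.
Nikolai ∩ Priya ∩ Teo ∩ Dana: 17:15-18:45.
Nikolai ∩ Priya ∩ Teo ∩ Dana ∩ Wei: 17:15-17:50.
Nikolai ∩ Priya ∩ Teo ∩ Dana ∩ Wei ∩ Yara: 17:15-17:50.
Those are the intersection windows.
No common window is at least 50 minutes long.

none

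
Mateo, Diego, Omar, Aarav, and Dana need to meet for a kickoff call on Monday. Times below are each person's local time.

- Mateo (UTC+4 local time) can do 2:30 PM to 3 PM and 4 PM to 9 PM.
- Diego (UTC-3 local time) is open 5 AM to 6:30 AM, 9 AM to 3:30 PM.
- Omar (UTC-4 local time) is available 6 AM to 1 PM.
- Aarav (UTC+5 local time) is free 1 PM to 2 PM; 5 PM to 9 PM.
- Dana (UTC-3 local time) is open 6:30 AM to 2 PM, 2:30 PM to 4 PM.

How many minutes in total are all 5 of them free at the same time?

240

Mateo in UTC: 10:30-11:00, 12:00-17:00 (subtract 4h to convert from UTC+4).
Diego in UTC: 08:00-09:30, 12:00-18:30 (add 3h to convert from UTC-3).
Omar in UTC: 10:00-17:00 (add 4h to convert from UTC-4).
Aarav in UTC: 08:00-09:00, 12:00-16:00 (subtract 5h to convert from UTC+5).
Dana in UTC: 09:30-17:00, 17:30-19:00 (add 3h to convert from UTC-3).
Mateo ∩ Diego: 12:00-17:00.
Mateo ∩ Diego ∩ Omar: 12:00-17:00.
Mateo ∩ Diego ∩ Omar ∩ Aarav: 12:00-16:00.
Mateo ∩ Diego ∩ Omar ∩ Aarav ∩ Dana: 12:00-16:00.
So the common availability across everyone is 12:00-16:00.
That's a single block of 240 minutes.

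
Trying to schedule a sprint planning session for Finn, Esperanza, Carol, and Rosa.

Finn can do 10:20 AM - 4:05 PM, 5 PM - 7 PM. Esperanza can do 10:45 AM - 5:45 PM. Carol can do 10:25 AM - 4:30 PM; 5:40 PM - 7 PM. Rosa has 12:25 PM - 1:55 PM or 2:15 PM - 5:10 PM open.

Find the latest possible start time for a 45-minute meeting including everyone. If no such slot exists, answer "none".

Finn ∩ Esperanza: 10:45-16:05, 17:00-17:45.
Finn ∩ Esperanza ∩ Carol: 10:45-16:05, 17:40-17:45.
Finn ∩ Esperanza ∩ Carol ∩ Rosa: 12:25-13:55, 14:15-16:05.
The last common window of at least 45 minutes is 14:15-16:05; a 45-minute meeting can start as late as 15:20 and still end by 16:05.

15:20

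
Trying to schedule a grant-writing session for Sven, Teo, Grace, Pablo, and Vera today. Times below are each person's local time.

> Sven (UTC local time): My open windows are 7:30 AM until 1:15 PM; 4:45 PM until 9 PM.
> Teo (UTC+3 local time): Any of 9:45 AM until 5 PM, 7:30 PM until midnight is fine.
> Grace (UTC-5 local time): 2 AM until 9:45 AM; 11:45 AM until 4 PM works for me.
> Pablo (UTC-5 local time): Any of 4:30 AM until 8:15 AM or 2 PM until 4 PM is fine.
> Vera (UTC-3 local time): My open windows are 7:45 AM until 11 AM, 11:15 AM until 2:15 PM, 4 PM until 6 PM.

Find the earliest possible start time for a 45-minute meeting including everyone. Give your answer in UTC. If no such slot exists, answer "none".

10:45

Sven in UTC: 07:30-13:15, 16:45-21:00.
Teo in UTC: 06:45-14:00, 16:30-21:00 (subtract 3h to convert from UTC+3).
Grace in UTC: 07:00-14:45, 16:45-21:00 (add 5h to convert from UTC-5).
Pablo in UTC: 09:30-13:15, 19:00-21:00 (add 5h to convert from UTC-5).
Vera in UTC: 10:45-14:00, 14:15-17:15, 19:00-21:00 (add 3h to convert from UTC-3).
Sven ∩ Teo: 07:30-13:15, 16:45-21:00.
Sven ∩ Teo ∩ Grace: 07:30-13:15, 16:45-21:00.
Sven ∩ Teo ∩ Grace ∩ Pablo: 09:30-13:15, 19:00-21:00.
Sven ∩ Teo ∩ Grace ∩ Pablo ∩ Vera: 10:45-13:15, 19:00-21:00.
The first common window of at least 45 minutes is 10:45-13:15, so the earliest start is 10:45.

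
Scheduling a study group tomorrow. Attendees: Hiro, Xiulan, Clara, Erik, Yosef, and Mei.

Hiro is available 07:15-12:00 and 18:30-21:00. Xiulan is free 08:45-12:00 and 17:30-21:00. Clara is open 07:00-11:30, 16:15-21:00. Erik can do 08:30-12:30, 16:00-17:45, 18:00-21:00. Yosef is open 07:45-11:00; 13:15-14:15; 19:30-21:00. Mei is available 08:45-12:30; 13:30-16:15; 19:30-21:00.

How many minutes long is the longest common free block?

135

Hiro ∩ Xiulan: 08:45-12:00, 18:30-21:00.
Hiro ∩ Xiulan ∩ Clara: 08:45-11:30, 18:30-21:00.
Hiro ∩ Xiulan ∩ Clara ∩ Erik: 08:45-11:30, 18:30-21:00.
Hiro ∩ Xiulan ∩ Clara ∩ Erik ∩ Yosef: 08:45-11:00, 19:30-21:00.
Hiro ∩ Xiulan ∩ Clara ∩ Erik ∩ Yosef ∩ Mei: 08:45-11:00, 19:30-21:00.
Those are the intersection windows.
The longest is 08:45-11:00 at 135 minutes.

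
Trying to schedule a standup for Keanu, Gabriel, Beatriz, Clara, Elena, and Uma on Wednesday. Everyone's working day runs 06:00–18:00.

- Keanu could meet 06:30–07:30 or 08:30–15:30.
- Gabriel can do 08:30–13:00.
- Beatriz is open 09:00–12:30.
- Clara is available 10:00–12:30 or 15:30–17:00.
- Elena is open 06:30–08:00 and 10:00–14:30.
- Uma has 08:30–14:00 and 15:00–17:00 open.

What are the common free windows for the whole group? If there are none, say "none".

10:00-12:30

Keanu ∩ Gabriel: 08:30-13:00.
Keanu ∩ Gabriel ∩ Beatriz: 09:00-12:30.
Keanu ∩ Gabriel ∩ Beatriz ∩ Clara: 10:00-12:30.
Keanu ∩ Gabriel ∩ Beatriz ∩ Clara ∩ Elena: 10:00-12:30.
Keanu ∩ Gabriel ∩ Beatriz ∩ Clara ∩ Elena ∩ Uma: 10:00-12:30.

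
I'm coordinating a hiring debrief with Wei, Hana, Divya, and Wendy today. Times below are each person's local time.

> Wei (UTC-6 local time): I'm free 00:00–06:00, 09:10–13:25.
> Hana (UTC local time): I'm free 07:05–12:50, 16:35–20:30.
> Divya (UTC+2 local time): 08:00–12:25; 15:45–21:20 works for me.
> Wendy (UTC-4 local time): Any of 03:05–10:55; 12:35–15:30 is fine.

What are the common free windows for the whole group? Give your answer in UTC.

Wei in UTC: 06:00-12:00, 15:10-19:25 (add 6h to convert from UTC-6).
Hana in UTC: 07:05-12:50, 16:35-20:30.
Divya in UTC: 06:00-10:25, 13:45-19:20 (subtract 2h to convert from UTC+2).
Wendy in UTC: 07:05-14:55, 16:35-19:30 (add 4h to convert from UTC-4).
Wei ∩ Hana: 07:05-12:00, 16:35-19:25.
Wei ∩ Hana ∩ Divya: 07:05-10:25, 16:35-19:20.
Wei ∩ Hana ∩ Divya ∩ Wendy: 07:05-10:25, 16:35-19:20.
So the common availability across everyone is 07:05-10:25, 16:35-19:20.

07:05-10:25, 16:35-19:20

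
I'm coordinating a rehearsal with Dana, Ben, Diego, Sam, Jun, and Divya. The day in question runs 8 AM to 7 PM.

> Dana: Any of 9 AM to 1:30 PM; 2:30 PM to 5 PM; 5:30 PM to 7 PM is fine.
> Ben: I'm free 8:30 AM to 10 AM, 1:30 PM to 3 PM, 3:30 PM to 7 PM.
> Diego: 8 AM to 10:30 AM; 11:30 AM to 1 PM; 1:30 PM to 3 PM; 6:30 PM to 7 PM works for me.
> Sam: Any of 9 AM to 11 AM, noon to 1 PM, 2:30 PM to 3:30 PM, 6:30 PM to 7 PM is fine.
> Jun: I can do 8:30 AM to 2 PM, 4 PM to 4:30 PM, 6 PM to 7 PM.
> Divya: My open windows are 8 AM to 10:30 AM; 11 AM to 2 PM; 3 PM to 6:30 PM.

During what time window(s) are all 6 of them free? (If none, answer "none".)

09:00-10:00

Dana ∩ Ben: 09:00-10:00, 14:30-15:00, 15:30-17:00, 17:30-19:00.
Dana ∩ Ben ∩ Diego: 09:00-10:00, 14:30-15:00, 18:30-19:00.
Dana ∩ Ben ∩ Diego ∩ Sam: 09:00-10:00, 14:30-15:00, 18:30-19:00.
Dana ∩ Ben ∩ Diego ∩ Sam ∩ Jun: 09:00-10:00, 18:30-19:00.
Dana ∩ Ben ∩ Diego ∩ Sam ∩ Jun ∩ Divya: 09:00-10:00.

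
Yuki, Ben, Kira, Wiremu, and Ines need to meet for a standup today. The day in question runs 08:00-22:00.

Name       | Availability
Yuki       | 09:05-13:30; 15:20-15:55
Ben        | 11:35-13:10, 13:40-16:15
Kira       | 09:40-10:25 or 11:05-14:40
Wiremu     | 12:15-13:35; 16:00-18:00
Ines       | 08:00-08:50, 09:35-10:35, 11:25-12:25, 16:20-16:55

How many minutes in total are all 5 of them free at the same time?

Yuki ∩ Ben: 11:35-13:10, 15:20-15:55.
Yuki ∩ Ben ∩ Kira: 11:35-13:10.
Yuki ∩ Ben ∩ Kira ∩ Wiremu: 12:15-13:10.
Yuki ∩ Ben ∩ Kira ∩ Wiremu ∩ Ines: 12:15-12:25.
That's a single block of 10 minutes.

10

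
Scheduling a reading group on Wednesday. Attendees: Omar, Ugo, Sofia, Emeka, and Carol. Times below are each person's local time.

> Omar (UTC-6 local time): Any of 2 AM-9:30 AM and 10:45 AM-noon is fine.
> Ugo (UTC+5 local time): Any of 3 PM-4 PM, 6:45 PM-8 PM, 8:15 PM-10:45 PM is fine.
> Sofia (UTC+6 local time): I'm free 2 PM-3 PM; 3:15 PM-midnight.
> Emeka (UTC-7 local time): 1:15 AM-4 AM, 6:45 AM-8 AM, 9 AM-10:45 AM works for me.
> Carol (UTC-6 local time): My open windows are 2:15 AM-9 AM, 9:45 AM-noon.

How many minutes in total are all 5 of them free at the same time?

195

Omar in UTC: 08:00-15:30, 16:45-18:00 (add 6h to convert from UTC-6).
Ugo in UTC: 10:00-11:00, 13:45-15:00, 15:15-17:45 (subtract 5h to convert from UTC+5).
Sofia in UTC: 08:00-09:00, 09:15-18:00 (subtract 6h to convert from UTC+6).
Emeka in UTC: 08:15-11:00, 13:45-15:00, 16:00-17:45 (add 7h to convert from UTC-7).
Carol in UTC: 08:15-15:00, 15:45-18:00 (add 6h to convert from UTC-6).
Omar ∩ Ugo: 10:00-11:00, 13:45-15:00, 15:15-15:30, 16:45-17:45.
Omar ∩ Ugo ∩ Sofia: 10:00-11:00, 13:45-15:00, 15:15-15:30, 16:45-17:45.
Omar ∩ Ugo ∩ Sofia ∩ Emeka: 10:00-11:00, 13:45-15:00, 16:45-17:45.
Omar ∩ Ugo ∩ Sofia ∩ Emeka ∩ Carol: 10:00-11:00, 13:45-15:00, 16:45-17:45.
Those are the intersection windows.
Summing the common windows: 60 + 75 + 60 = 195 minutes.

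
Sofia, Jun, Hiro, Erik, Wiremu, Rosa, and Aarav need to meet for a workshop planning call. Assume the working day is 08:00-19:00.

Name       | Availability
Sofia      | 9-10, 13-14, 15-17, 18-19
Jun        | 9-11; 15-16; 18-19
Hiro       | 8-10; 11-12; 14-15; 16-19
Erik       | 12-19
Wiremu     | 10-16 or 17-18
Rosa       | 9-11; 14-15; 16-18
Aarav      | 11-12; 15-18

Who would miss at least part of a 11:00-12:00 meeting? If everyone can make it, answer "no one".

Sofia: not fully free for 11:00-12:00. Jun: not fully free for 11:00-12:00. Hiro: free for 11:00-12:00. Erik: not fully free for 11:00-12:00. Wiremu: free for 11:00-12:00. Rosa: not fully free for 11:00-12:00. Aarav: free for 11:00-12:00.

Erik, Jun, Rosa, Sofia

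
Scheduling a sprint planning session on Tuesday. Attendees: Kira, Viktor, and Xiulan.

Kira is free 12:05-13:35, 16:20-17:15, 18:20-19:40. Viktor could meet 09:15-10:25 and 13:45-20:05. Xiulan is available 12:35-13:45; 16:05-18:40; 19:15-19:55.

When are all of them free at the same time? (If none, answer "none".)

Kira ∩ Viktor: 16:20-17:15, 18:20-19:40.
Kira ∩ Viktor ∩ Xiulan: 16:20-17:15, 18:20-18:40, 19:15-19:40.
Those are the intersection windows.

16:20-17:15, 18:20-18:40, 19:15-19:40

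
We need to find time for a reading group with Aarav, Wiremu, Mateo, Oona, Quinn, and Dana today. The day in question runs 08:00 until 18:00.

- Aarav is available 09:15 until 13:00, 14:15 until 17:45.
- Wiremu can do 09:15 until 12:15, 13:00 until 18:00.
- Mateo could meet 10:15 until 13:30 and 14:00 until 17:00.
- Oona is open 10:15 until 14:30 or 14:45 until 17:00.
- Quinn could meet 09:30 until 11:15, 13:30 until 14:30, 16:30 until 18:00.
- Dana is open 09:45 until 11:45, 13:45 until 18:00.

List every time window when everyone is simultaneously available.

10:15-11:15, 14:15-14:30, 16:30-17:00

Aarav ∩ Wiremu: 09:15-12:15, 14:15-17:45.
Aarav ∩ Wiremu ∩ Mateo: 10:15-12:15, 14:15-17:00.
Aarav ∩ Wiremu ∩ Mateo ∩ Oona: 10:15-12:15, 14:15-14:30, 14:45-17:00.
Aarav ∩ Wiremu ∩ Mateo ∩ Oona ∩ Quinn: 10:15-11:15, 14:15-14:30, 16:30-17:00.
Aarav ∩ Wiremu ∩ Mateo ∩ Oona ∩ Quinn ∩ Dana: 10:15-11:15, 14:15-14:30, 16:30-17:00.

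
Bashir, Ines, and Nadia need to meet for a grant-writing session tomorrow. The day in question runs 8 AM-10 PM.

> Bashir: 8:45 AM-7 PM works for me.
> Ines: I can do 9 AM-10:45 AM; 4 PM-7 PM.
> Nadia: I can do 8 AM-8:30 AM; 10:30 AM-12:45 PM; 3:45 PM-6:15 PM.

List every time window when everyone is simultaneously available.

Bashir ∩ Ines: 09:00-10:45, 16:00-19:00.
Bashir ∩ Ines ∩ Nadia: 10:30-10:45, 16:00-18:15.
So the common availability across everyone is 10:30-10:45, 16:00-18:15.

10:30-10:45, 16:00-18:15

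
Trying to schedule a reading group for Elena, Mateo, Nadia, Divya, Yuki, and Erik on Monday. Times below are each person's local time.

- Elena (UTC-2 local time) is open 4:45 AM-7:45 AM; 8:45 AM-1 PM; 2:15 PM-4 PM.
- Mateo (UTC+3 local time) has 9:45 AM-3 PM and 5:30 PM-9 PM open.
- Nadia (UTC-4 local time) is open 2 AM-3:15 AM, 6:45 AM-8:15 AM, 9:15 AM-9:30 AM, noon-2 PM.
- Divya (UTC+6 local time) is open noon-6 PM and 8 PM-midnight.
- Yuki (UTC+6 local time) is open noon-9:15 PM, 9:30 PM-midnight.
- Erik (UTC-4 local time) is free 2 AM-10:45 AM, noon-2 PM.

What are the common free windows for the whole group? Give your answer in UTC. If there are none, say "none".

06:45-07:15, 10:45-12:00, 16:15-18:00

Elena in UTC: 06:45-09:45, 10:45-15:00, 16:15-18:00 (add 2h to convert from UTC-2).
Mateo in UTC: 06:45-12:00, 14:30-18:00 (subtract 3h to convert from UTC+3).
Nadia in UTC: 06:00-07:15, 10:45-12:15, 13:15-13:30, 16:00-18:00 (add 4h to convert from UTC-4).
Divya in UTC: 06:00-12:00, 14:00-18:00 (subtract 6h to convert from UTC+6).
Yuki in UTC: 06:00-15:15, 15:30-18:00 (subtract 6h to convert from UTC+6).
Erik in UTC: 06:00-14:45, 16:00-18:00 (add 4h to convert from UTC-4).
Elena ∩ Mateo: 06:45-09:45, 10:45-12:00, 14:30-15:00, 16:15-18:00.
Elena ∩ Mateo ∩ Nadia: 06:45-07:15, 10:45-12:00, 16:15-18:00.
Elena ∩ Mateo ∩ Nadia ∩ Divya: 06:45-07:15, 10:45-12:00, 16:15-18:00.
Elena ∩ Mateo ∩ Nadia ∩ Divya ∩ Yuki: 06:45-07:15, 10:45-12:00, 16:15-18:00.
Elena ∩ Mateo ∩ Nadia ∩ Divya ∩ Yuki ∩ Erik: 06:45-07:15, 10:45-12:00, 16:15-18:00.
Those are the intersection windows.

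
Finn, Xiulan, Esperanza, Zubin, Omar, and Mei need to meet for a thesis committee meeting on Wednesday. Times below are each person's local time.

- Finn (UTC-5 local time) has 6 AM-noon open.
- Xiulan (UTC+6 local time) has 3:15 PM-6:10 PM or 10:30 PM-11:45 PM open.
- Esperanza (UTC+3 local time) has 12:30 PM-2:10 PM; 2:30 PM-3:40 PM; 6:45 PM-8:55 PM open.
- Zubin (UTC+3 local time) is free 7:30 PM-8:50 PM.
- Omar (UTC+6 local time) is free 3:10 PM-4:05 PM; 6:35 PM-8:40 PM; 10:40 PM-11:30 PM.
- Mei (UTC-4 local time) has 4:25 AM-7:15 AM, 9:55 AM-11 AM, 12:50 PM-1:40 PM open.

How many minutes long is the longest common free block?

Finn in UTC: 11:00-17:00 (add 5h to convert from UTC-5).
Xiulan in UTC: 09:15-12:10, 16:30-17:45 (subtract 6h to convert from UTC+6).
Esperanza in UTC: 09:30-11:10, 11:30-12:40, 15:45-17:55 (subtract 3h to convert from UTC+3).
Zubin in UTC: 16:30-17:50 (subtract 3h to convert from UTC+3).
Omar in UTC: 09:10-10:05, 12:35-14:40, 16:40-17:30 (subtract 6h to convert from UTC+6).
Mei in UTC: 08:25-11:15, 13:55-15:00, 16:50-17:40 (add 4h to convert from UTC-4).
Finn ∩ Xiulan: 11:00-12:10, 16:30-17:00.
Finn ∩ Xiulan ∩ Esperanza: 11:00-11:10, 11:30-12:10, 16:30-17:00.
Finn ∩ Xiulan ∩ Esperanza ∩ Zubin: 16:30-17:00.
Finn ∩ Xiulan ∩ Esperanza ∩ Zubin ∩ Omar: 16:40-17:00.
Finn ∩ Xiulan ∩ Esperanza ∩ Zubin ∩ Omar ∩ Mei: 16:50-17:00.
The longest is 16:50-17:00 at 10 minutes.

10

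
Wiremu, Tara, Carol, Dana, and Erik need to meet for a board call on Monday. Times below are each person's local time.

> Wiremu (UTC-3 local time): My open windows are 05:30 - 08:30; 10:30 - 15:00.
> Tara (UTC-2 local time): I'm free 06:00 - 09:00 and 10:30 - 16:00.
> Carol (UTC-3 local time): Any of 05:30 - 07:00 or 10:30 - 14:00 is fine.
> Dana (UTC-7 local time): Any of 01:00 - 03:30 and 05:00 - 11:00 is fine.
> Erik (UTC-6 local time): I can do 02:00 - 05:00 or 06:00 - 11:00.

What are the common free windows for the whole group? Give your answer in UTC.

08:30-10:00, 13:30-17:00

Wiremu in UTC: 08:30-11:30, 13:30-18:00 (add 3h to convert from UTC-3).
Tara in UTC: 08:00-11:00, 12:30-18:00 (add 2h to convert from UTC-2).
Carol in UTC: 08:30-10:00, 13:30-17:00 (add 3h to convert from UTC-3).
Dana in UTC: 08:00-10:30, 12:00-18:00 (add 7h to convert from UTC-7).
Erik in UTC: 08:00-11:00, 12:00-17:00 (add 6h to convert from UTC-6).
Wiremu ∩ Tara: 08:30-11:00, 13:30-18:00.
Wiremu ∩ Tara ∩ Carol: 08:30-10:00, 13:30-17:00.
Wiremu ∩ Tara ∩ Carol ∩ Dana: 08:30-10:00, 13:30-17:00.
Wiremu ∩ Tara ∩ Carol ∩ Dana ∩ Erik: 08:30-10:00, 13:30-17:00.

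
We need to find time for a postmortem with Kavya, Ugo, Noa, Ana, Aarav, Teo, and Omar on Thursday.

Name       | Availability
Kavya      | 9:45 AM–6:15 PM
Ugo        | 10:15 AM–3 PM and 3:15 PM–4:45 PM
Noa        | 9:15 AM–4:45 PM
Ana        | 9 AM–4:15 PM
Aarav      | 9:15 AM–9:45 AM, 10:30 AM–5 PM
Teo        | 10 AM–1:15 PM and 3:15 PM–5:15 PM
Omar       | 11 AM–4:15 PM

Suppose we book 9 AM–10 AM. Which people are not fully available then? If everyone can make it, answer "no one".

Aarav, Kavya, Noa, Omar, Teo, Ugo

Kavya: not fully free for 09:00-10:00. Ugo: not fully free for 09:00-10:00. Noa: not fully free for 09:00-10:00. Ana: free for 09:00-10:00. Aarav: not fully free for 09:00-10:00. Teo: not fully free for 09:00-10:00. Omar: not fully free for 09:00-10:00.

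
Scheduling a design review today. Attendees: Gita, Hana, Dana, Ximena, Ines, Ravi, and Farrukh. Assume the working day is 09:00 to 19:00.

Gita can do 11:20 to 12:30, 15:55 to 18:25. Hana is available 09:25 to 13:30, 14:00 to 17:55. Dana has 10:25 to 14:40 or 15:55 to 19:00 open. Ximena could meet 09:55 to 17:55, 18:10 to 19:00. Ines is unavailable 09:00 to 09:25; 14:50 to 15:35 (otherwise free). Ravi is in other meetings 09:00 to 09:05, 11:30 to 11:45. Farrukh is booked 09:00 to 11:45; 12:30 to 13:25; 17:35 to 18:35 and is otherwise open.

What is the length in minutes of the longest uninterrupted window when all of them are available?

Gita free: 11:20-12:30, 15:55-18:25.
Hana free: 09:25-13:30, 14:00-17:55.
Dana free: 10:25-14:40, 15:55-19:00.
Ximena free: 09:55-17:55, 18:10-19:00.
Ines free: 09:25-14:50, 15:35-19:00 (invert busy blocks within the working day).
Ravi free: 09:05-11:30, 11:45-19:00 (invert busy blocks within the working day).
Farrukh free: 11:45-12:30, 13:25-17:35, 18:35-19:00 (invert busy blocks within the working day).
Gita ∩ Hana: 11:20-12:30, 15:55-17:55.
Gita ∩ Hana ∩ Dana: 11:20-12:30, 15:55-17:55.
Gita ∩ Hana ∩ Dana ∩ Ximena: 11:20-12:30, 15:55-17:55.
Gita ∩ Hana ∩ Dana ∩ Ximena ∩ Ines: 11:20-12:30, 15:55-17:55.
Gita ∩ Hana ∩ Dana ∩ Ximena ∩ Ines ∩ Ravi: 11:20-11:30, 11:45-12:30, 15:55-17:55.
Gita ∩ Hana ∩ Dana ∩ Ximena ∩ Ines ∩ Ravi ∩ Farrukh: 11:45-12:30, 15:55-17:35.
Those are the intersection windows.
The longest is 15:55-17:35 at 100 minutes.

100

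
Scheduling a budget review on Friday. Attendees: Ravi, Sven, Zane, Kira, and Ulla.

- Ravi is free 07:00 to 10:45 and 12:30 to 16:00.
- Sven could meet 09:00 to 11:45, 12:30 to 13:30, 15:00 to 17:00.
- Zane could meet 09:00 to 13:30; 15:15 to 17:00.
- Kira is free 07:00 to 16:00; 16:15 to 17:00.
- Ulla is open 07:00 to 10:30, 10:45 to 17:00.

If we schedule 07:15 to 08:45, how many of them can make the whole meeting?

Ravi, Kira, and Ulla can make the full 07:15-08:45 slot — that's 3.

3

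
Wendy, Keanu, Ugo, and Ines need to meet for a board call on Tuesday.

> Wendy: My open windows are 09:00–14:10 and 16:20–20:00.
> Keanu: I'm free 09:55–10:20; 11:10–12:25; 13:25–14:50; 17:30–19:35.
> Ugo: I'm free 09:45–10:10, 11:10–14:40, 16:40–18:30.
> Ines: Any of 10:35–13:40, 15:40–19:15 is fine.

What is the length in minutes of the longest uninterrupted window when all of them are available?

75

Wendy ∩ Keanu: 09:55-10:20, 11:10-12:25, 13:25-14:10, 17:30-19:35.
Wendy ∩ Keanu ∩ Ugo: 09:55-10:10, 11:10-12:25, 13:25-14:10, 17:30-18:30.
Wendy ∩ Keanu ∩ Ugo ∩ Ines: 11:10-12:25, 13:25-13:40, 17:30-18:30.
The longest is 11:10-12:25 at 75 minutes.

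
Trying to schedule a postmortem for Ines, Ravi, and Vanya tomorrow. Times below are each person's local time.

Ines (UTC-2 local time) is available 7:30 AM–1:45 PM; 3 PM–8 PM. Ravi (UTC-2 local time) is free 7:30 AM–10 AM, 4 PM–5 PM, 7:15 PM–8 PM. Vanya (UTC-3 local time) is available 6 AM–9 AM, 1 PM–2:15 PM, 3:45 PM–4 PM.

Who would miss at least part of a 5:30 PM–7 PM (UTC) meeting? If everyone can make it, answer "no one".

Ines in UTC: 09:30-15:45, 17:00-22:00 (add 2h to convert from UTC-2).
Ravi in UTC: 09:30-12:00, 18:00-19:00, 21:15-22:00 (add 2h to convert from UTC-2).
Vanya in UTC: 09:00-12:00, 16:00-17:15, 18:45-19:00 (add 3h to convert from UTC-3).
Ines: free for 17:30-19:00. Ravi: not fully free for 17:30-19:00. Vanya: not fully free for 17:30-19:00.

Ravi, Vanya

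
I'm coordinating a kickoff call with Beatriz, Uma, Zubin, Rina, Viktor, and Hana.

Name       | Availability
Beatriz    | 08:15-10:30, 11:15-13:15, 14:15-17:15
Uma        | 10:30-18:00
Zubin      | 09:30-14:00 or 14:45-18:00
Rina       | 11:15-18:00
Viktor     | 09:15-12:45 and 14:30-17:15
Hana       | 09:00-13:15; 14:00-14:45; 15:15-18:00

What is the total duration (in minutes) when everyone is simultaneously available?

Beatriz ∩ Uma: 11:15-13:15, 14:15-17:15.
Beatriz ∩ Uma ∩ Zubin: 11:15-13:15, 14:45-17:15.
Beatriz ∩ Uma ∩ Zubin ∩ Rina: 11:15-13:15, 14:45-17:15.
Beatriz ∩ Uma ∩ Zubin ∩ Rina ∩ Viktor: 11:15-12:45, 14:45-17:15.
Beatriz ∩ Uma ∩ Zubin ∩ Rina ∩ Viktor ∩ Hana: 11:15-12:45, 15:15-17:15.
Summing the common windows: 90 + 120 = 210 minutes.

210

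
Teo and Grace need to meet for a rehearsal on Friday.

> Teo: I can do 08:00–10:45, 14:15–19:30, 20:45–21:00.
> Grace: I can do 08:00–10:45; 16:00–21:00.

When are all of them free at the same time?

08:00-10:45, 16:00-19:30, 20:45-21:00

Teo ∩ Grace: 08:00-10:45, 16:00-19:30, 20:45-21:00.
So the common availability across everyone is 08:00-10:45, 16:00-19:30, 20:45-21:00.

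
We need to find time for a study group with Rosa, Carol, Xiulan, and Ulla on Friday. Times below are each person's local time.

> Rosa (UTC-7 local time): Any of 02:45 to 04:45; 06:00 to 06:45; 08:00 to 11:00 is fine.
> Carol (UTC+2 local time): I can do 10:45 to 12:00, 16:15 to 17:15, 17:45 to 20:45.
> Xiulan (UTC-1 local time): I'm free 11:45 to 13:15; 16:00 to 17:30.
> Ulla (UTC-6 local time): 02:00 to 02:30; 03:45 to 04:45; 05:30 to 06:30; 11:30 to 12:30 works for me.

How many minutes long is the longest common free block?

Rosa in UTC: 09:45-11:45, 13:00-13:45, 15:00-18:00 (add 7h to convert from UTC-7).
Carol in UTC: 08:45-10:00, 14:15-15:15, 15:45-18:45 (subtract 2h to convert from UTC+2).
Xiulan in UTC: 12:45-14:15, 17:00-18:30 (add 1h to convert from UTC-1).
Ulla in UTC: 08:00-08:30, 09:45-10:45, 11:30-12:30, 17:30-18:30 (add 6h to convert from UTC-6).
Rosa ∩ Carol: 09:45-10:00, 15:00-15:15, 15:45-18:00.
Rosa ∩ Carol ∩ Xiulan: 17:00-18:00.
Rosa ∩ Carol ∩ Xiulan ∩ Ulla: 17:30-18:00.
The longest is 17:30-18:00 at 30 minutes.

30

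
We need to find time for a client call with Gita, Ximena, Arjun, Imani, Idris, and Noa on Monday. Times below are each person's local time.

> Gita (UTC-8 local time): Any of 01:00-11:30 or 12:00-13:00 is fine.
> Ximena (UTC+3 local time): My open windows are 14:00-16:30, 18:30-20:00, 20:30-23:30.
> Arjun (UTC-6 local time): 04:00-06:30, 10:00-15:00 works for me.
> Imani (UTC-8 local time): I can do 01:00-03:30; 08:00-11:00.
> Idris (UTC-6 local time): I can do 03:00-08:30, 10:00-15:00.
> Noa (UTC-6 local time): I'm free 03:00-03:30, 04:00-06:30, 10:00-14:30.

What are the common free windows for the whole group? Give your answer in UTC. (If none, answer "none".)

Gita in UTC: 09:00-19:30, 20:00-21:00 (add 8h to convert from UTC-8).
Ximena in UTC: 11:00-13:30, 15:30-17:00, 17:30-20:30 (subtract 3h to convert from UTC+3).
Arjun in UTC: 10:00-12:30, 16:00-21:00 (add 6h to convert from UTC-6).
Imani in UTC: 09:00-11:30, 16:00-19:00 (add 8h to convert from UTC-8).
Idris in UTC: 09:00-14:30, 16:00-21:00 (add 6h to convert from UTC-6).
Noa in UTC: 09:00-09:30, 10:00-12:30, 16:00-20:30 (add 6h to convert from UTC-6).
Gita ∩ Ximena: 11:00-13:30, 15:30-17:00, 17:30-19:30, 20:00-20:30.
Gita ∩ Ximena ∩ Arjun: 11:00-12:30, 16:00-17:00, 17:30-19:30, 20:00-20:30.
Gita ∩ Ximena ∩ Arjun ∩ Imani: 11:00-11:30, 16:00-17:00, 17:30-19:00.
Gita ∩ Ximena ∩ Arjun ∩ Imani ∩ Idris: 11:00-11:30, 16:00-17:00, 17:30-19:00.
Gita ∩ Ximena ∩ Arjun ∩ Imani ∩ Idris ∩ Noa: 11:00-11:30, 16:00-17:00, 17:30-19:00.
So the common availability across everyone is 11:00-11:30, 16:00-17:00, 17:30-19:00.

11:00-11:30, 16:00-17:00, 17:30-19:00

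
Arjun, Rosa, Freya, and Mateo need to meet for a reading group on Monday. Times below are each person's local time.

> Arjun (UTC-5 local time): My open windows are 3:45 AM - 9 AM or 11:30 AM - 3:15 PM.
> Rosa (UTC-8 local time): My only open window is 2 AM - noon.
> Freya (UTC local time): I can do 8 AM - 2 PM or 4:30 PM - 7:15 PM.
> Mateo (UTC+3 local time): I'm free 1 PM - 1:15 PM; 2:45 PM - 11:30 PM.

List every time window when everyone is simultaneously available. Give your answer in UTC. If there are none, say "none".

10:00-10:15, 11:45-14:00, 16:30-19:15

Arjun in UTC: 08:45-14:00, 16:30-20:15 (add 5h to convert from UTC-5).
Rosa in UTC: 10:00-20:00 (add 8h to convert from UTC-8).
Freya in UTC: 08:00-14:00, 16:30-19:15.
Mateo in UTC: 10:00-10:15, 11:45-20:30 (subtract 3h to convert from UTC+3).
Arjun ∩ Rosa: 10:00-14:00, 16:30-20:00.
Arjun ∩ Rosa ∩ Freya: 10:00-14:00, 16:30-19:15.
Arjun ∩ Rosa ∩ Freya ∩ Mateo: 10:00-10:15, 11:45-14:00, 16:30-19:15.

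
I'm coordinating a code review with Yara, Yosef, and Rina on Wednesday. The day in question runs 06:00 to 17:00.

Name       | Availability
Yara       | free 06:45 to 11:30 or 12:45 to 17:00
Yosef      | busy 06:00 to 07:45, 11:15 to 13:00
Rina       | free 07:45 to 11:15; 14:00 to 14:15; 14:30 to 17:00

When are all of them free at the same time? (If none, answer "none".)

07:45-11:15, 14:00-14:15, 14:30-17:00

Yara free: 06:45-11:30, 12:45-17:00.
Yosef free: 07:45-11:15, 13:00-17:00 (invert busy blocks within the working day).
Rina free: 07:45-11:15, 14:00-14:15, 14:30-17:00.
Yara ∩ Yosef: 07:45-11:15, 13:00-17:00.
Yara ∩ Yosef ∩ Rina: 07:45-11:15, 14:00-14:15, 14:30-17:00.
Those are the intersection windows.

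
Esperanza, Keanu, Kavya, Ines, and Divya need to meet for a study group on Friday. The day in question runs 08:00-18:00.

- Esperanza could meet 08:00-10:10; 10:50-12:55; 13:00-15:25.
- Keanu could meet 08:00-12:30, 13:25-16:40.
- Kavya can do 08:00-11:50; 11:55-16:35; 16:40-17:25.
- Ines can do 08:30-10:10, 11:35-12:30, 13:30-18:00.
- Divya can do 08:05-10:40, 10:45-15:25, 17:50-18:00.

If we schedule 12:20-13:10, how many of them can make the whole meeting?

Kavya and Divya can make the full 12:20-13:10 slot — that's 2.

2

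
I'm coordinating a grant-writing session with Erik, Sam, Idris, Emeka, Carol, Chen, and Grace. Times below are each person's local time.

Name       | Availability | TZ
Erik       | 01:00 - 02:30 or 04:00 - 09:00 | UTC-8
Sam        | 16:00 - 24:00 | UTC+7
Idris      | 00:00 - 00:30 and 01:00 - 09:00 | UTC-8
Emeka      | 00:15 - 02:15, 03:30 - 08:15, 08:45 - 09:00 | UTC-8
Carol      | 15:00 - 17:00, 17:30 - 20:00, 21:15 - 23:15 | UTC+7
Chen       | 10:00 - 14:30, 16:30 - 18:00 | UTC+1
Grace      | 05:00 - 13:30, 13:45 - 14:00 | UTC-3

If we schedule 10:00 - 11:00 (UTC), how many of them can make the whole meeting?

Erik in UTC: 09:00-10:30, 12:00-17:00 (add 8h to convert from UTC-8).
Sam in UTC: 09:00-17:00 (subtract 7h to convert from UTC+7).
Idris in UTC: 08:00-08:30, 09:00-17:00 (add 8h to convert from UTC-8).
Emeka in UTC: 08:15-10:15, 11:30-16:15, 16:45-17:00 (add 8h to convert from UTC-8).
Carol in UTC: 08:00-10:00, 10:30-13:00, 14:15-16:15 (subtract 7h to convert from UTC+7).
Chen in UTC: 09:00-13:30, 15:30-17:00 (subtract 1h to convert from UTC+1).
Grace in UTC: 08:00-16:30, 16:45-17:00 (add 3h to convert from UTC-3).
Sam, Idris, Chen, and Grace can make the full 10:00-11:00 slot — that's 4.

4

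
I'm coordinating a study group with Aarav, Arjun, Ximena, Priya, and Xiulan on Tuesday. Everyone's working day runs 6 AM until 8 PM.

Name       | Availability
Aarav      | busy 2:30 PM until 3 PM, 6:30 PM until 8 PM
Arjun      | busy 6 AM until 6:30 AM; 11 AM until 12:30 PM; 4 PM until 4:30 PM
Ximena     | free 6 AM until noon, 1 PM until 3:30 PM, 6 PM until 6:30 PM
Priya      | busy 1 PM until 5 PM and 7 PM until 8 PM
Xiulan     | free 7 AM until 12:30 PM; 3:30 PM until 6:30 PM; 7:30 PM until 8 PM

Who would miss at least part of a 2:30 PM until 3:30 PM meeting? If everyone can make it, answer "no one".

Aarav free: 06:00-14:30, 15:00-18:30 (invert busy blocks within the working day).
Arjun free: 06:30-11:00, 12:30-16:00, 16:30-20:00 (invert busy blocks within the working day).
Ximena free: 06:00-12:00, 13:00-15:30, 18:00-18:30.
Priya free: 06:00-13:00, 17:00-19:00 (invert busy blocks within the working day).
Xiulan free: 07:00-12:30, 15:30-18:30, 19:30-20:00.
Aarav: not fully free for 14:30-15:30. Arjun: free for 14:30-15:30. Ximena: free for 14:30-15:30. Priya: not fully free for 14:30-15:30. Xiulan: not fully free for 14:30-15:30.

Aarav, Priya, Xiulan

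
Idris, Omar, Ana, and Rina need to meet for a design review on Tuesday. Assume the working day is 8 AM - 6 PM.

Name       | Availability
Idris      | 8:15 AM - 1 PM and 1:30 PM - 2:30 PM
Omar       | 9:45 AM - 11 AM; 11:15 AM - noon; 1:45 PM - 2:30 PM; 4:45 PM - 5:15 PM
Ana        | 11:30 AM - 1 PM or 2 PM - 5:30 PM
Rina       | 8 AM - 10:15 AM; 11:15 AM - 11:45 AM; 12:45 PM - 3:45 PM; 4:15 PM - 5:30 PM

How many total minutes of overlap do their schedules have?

45

Idris ∩ Omar: 09:45-11:00, 11:15-12:00, 13:45-14:30.
Idris ∩ Omar ∩ Ana: 11:30-12:00, 14:00-14:30.
Idris ∩ Omar ∩ Ana ∩ Rina: 11:30-11:45, 14:00-14:30.
Those are the intersection windows.
Summing the common windows: 15 + 30 = 45 minutes.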